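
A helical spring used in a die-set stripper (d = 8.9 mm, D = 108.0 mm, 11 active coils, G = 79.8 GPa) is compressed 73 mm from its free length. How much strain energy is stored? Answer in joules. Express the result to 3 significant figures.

12.0 J

k = Gd⁴/(8D³N_a) = (79.8×10³)(8.9⁴)/(8·108.0³·11) = 4.5166 N/mm
U = ½kδ² = 0.5 × 4.5166 × 73² = 12034 N·mm = 12.034 J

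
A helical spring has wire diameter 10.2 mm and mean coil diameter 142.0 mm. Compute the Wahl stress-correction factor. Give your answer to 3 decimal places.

1.102

C = D/d = 142.0/10.2 = 13.9216
K_W = (4C−1)/(4C−4) + 0.615/C = 54.686/51.686 + 0.0442 = 1.1022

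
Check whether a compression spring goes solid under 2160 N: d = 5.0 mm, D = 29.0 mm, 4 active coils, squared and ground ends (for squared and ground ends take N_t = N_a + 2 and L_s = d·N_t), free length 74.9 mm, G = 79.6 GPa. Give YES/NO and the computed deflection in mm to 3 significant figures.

k = Gd⁴/(8D³N_a) = (79.6×10³)(5.0⁴)/(8·29.0³·4) = 63.745 N/mm
N_t = 6; L_s = 5.0·6 = 30 mm; δ_solid = L₀ − L_s = 74.9 − 30 = 44.9 mm
δ = F/k = 2160/63.745 = 33.885 mm
δ < δ_solid → spring does not go solid

NO, δ = 33.9 mm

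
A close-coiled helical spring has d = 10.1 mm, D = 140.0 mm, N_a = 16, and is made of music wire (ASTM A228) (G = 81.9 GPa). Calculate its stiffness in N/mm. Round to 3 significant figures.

k = Gd⁴/(8D³N_a) = (81.9×10³ × 10.1⁴) / (8 × 140.0³ × 16)
  = 8.52255e+08 / 3.51232e+08 = 2.4265 N/mm

2.43 N/mm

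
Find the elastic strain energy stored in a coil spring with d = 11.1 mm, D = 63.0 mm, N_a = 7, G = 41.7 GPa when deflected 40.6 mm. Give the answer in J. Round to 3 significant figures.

k = Gd⁴/(8D³N_a) = (41.7×10³)(11.1⁴)/(8·63.0³·7) = 45.208 N/mm
U = ½kδ² = 0.5 × 45.208 × 40.6² = 37260 N·mm = 37.26 J

37.3 J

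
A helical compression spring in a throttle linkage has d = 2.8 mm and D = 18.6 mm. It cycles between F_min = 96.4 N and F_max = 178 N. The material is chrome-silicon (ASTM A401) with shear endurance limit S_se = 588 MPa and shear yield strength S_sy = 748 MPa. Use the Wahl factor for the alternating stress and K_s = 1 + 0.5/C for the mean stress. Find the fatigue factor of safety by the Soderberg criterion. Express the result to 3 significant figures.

1.64

C = D/d = 18.6/2.8 = 6.6429; K_W = (4C−1)/(4C−4)+0.615/C = 1.2255; K_s = 1+0.5/C = 1.0753
F_a = (F_max−F_min)/2 = 40.8 N; F_m = (F_max+F_min)/2 = 137.2 N
τ_a = K_W·8F_aD/(πd³) = 1.2255 × 88.032 = 107.88 MPa
τ_m = K_s·8F_mD/(πd³) = 1.0753 × 296.03 = 318.31 MPa
Soderberg: 1/n_f = τ_a/S_se + τ_m/S_sy = 107.88/588 + 318.31/748 = 0.18347 + 0.42555 = 0.60902
n_f = 1/0.60902 = 1.642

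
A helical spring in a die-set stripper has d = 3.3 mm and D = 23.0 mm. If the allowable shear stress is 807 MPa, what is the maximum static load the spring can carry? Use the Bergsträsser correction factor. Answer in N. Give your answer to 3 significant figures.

C = D/d = 23.0/3.3 = 6.9697
K_B = (4C+2)/(4C−3) = 29.879/24.879 = 1.2010
τ_max = K·8FD/(πd³) → F_max = τ_allow·πd³/(8DK)
F_max = 807·π·3.3³/(8·23.0·1.2010) = 91110/220.98 = 412.3 N

412 N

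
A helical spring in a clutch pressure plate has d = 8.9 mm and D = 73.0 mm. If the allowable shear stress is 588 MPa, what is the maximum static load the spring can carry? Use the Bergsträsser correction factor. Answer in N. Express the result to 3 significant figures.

C = D/d = 73.0/8.9 = 8.2022
K_B = (4C+2)/(4C−3) = 34.809/29.809 = 1.1677
τ_max = K·8FD/(πd³) → F_max = τ_allow·πd³/(8DK)
F_max = 588·π·8.9³/(8·73.0·1.1677) = 1.3023e+06/681.96 = 1909.6 N

1910 N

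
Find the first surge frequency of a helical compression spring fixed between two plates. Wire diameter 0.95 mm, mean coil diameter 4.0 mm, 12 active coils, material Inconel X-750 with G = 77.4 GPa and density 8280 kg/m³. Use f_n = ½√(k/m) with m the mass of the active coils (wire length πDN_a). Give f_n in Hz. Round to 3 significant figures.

k = Gd⁴/(8D³N_a) = (77.4×10³)(0.95⁴)/(8·4.0³·12) = 10.261 N/mm = 10261 N/m
Wire length L = πDN_a = π·4.0·12 = 150.8 mm
m = ρ·(πd²/4)·L = 8280 × 0.70882×10⁻⁶ m² × 0.1508 m = 0.00088503 kg
f_n = ½√(k/m) = 0.5·√(10261/0.00088503) = 0.5·√(1.1594e+07) = 1702.5 Hz

1700 Hz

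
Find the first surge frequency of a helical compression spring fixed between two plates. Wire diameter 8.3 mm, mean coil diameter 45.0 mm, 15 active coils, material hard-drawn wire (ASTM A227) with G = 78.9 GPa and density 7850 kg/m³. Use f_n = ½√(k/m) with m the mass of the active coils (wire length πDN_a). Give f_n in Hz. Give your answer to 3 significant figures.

97.5 Hz

k = Gd⁴/(8D³N_a) = (78.9×10³)(8.3⁴)/(8·45.0³·15) = 34.243 N/mm = 34243 N/m
Wire length L = πDN_a = π·45.0·15 = 2120.6 mm
m = ρ·(πd²/4)·L = 7850 × 54.106×10⁻⁶ m² × 2.1206 m = 0.90068 kg
f_n = ½√(k/m) = 0.5·√(34243/0.90068) = 0.5·√(38019) = 97.492 Hz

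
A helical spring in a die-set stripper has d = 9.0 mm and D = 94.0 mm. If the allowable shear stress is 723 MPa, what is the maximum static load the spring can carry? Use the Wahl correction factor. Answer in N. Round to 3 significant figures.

C = D/d = 94.0/9.0 = 10.4444
K_W = (4C−1)/(4C−4) + 0.615/C = 40.778/37.778 + 0.0589 = 1.1383
τ_max = K·8FD/(πd³) → F_max = τ_allow·πd³/(8DK)
F_max = 723·π·9.0³/(8·94.0·1.1383) = 1.6558e+06/856 = 1934.4 N

1930 N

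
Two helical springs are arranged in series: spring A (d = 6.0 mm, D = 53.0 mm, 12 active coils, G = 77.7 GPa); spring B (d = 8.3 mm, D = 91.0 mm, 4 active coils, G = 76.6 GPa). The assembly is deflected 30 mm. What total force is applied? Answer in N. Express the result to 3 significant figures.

144 N

k_A = Gd⁴/(8D³N_a) = (77.7×10³)(6.0⁴)/(8·53.0³·12) = 7.0457 N/mm
k_B = Gd⁴/(8D³N_a) = (76.6×10³)(8.3⁴)/(8·91.0³·4) = 15.075 N/mm
Series: 1/k_eq = 1/7.0457 + 1/15.075 = 0.20826; k_eq = 4.8016 N/mm
F = k_eq·δ = 4.8016·30 = 144.05 N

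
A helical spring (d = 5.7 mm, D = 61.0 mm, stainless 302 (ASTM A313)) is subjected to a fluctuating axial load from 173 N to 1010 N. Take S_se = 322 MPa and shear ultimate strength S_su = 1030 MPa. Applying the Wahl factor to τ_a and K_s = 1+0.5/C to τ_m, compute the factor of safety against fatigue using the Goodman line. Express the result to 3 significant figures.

0.574

C = D/d = 61.0/5.7 = 10.7018; K_W = (4C−1)/(4C−4)+0.615/C = 1.1348; K_s = 1+0.5/C = 1.0467
F_a = (F_max−F_min)/2 = 418.5 N; F_m = (F_max+F_min)/2 = 591.5 N
τ_a = K_W·8F_aD/(πd³) = 1.1348 × 351.03 = 398.34 MPa
τ_m = K_s·8F_mD/(πd³) = 1.0467 × 496.14 = 519.32 MPa
Goodman: 1/n_f = τ_a/S_se + τ_m/S_su = 398.34/322 + 519.32/1030 = 1.23707 + 0.50419 = 1.7413
n_f = 1/1.7413 = 0.5743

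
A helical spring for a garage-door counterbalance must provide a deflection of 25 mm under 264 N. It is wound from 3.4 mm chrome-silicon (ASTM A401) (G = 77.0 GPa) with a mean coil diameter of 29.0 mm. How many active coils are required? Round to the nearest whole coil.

5

Required rate k = F/δ = 264/25 = 10.56 N/mm
N_a = Gd⁴/(8D³k) = (77.0×10³ × 3.4⁴)/(8 × 29.0³ × 10.56)
    = 1.02898e+07 / 2.06038e+06 = 4.994 → 5 coils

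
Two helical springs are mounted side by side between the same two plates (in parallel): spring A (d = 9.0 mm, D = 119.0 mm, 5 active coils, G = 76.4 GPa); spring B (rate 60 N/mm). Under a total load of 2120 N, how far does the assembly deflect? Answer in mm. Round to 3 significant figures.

k_A = Gd⁴/(8D³N_a) = (76.4×10³)(9.0⁴)/(8·119.0³·5) = 7.4364 N/mm
Parallel: k_eq = 7.4364 + 60 = 67.436 N/mm
δ = F/k_eq = 2120/67.436 = 31.437 mm

31.4 mm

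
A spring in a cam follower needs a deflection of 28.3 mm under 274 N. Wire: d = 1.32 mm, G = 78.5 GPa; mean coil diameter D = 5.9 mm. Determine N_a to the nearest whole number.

Required rate k = F/δ = 274/28.3 = 9.682 N/mm
N_a = Gd⁴/(8D³k) = (78.5×10³ × 1.32⁴)/(8 × 5.9³ × 9.682)
    = 238323 / 15907.8 = 14.98 → 15 coils

15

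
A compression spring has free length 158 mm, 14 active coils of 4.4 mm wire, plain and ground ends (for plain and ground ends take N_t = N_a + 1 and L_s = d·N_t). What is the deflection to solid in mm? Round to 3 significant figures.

92.0 mm

N_t = 15; L_s = 4.4·15 = 66 mm
δ_solid = L₀ − L_s = 158 − 66 = 92 mm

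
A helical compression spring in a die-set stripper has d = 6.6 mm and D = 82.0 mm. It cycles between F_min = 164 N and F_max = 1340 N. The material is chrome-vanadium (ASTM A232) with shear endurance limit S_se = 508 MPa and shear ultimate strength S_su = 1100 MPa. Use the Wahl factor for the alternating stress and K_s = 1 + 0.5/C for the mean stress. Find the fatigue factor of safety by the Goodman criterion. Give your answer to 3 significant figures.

0.688

C = D/d = 82.0/6.6 = 12.4242; K_W = (4C−1)/(4C−4)+0.615/C = 1.1151; K_s = 1+0.5/C = 1.0402
F_a = (F_max−F_min)/2 = 588 N; F_m = (F_max+F_min)/2 = 752 N
τ_a = K_W·8F_aD/(πd³) = 1.1151 × 427.07 = 476.25 MPa
τ_m = K_s·8F_mD/(πd³) = 1.0402 × 546.19 = 568.17 MPa
Goodman: 1/n_f = τ_a/S_se + τ_m/S_su = 476.25/508 + 568.17/1100 = 0.93750 + 0.51651 = 1.454
n_f = 1/1.454 = 0.6878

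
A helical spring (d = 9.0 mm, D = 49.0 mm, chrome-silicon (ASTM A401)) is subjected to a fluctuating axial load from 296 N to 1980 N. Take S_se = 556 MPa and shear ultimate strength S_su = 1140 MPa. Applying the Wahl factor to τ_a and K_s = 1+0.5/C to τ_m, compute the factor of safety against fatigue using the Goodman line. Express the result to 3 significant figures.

C = D/d = 49.0/9.0 = 5.4444; K_W = (4C−1)/(4C−4)+0.615/C = 1.2817; K_s = 1+0.5/C = 1.0918
F_a = (F_max−F_min)/2 = 842 N; F_m = (F_max+F_min)/2 = 1138 N
τ_a = K_W·8F_aD/(πd³) = 1.2817 × 144.12 = 184.72 MPa
τ_m = K_s·8F_mD/(πd³) = 1.0918 × 194.78 = 212.67 MPa
Goodman: 1/n_f = τ_a/S_se + τ_m/S_su = 184.72/556 + 212.67/1140 = 0.33223 + 0.18655 = 0.51878
n_f = 1/0.51878 = 1.928

1.93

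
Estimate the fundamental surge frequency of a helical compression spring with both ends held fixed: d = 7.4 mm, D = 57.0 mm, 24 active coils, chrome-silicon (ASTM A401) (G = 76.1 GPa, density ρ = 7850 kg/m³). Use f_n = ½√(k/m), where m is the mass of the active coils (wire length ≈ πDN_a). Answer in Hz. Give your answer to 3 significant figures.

33.3 Hz

k = Gd⁴/(8D³N_a) = (76.1×10³)(7.4⁴)/(8·57.0³·24) = 6.4178 N/mm = 6417.8 N/m
Wire length L = πDN_a = π·57.0·24 = 4297.7 mm
m = ρ·(πd²/4)·L = 7850 × 43.008×10⁻⁶ m² × 4.2977 m = 1.451 kg
f_n = ½√(k/m) = 0.5·√(6417.8/1.451) = 0.5·√(4423.1) = 33.253 Hz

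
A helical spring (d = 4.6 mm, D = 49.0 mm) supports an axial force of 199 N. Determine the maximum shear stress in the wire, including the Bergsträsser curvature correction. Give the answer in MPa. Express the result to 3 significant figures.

287 MPa

Spring index C = D/d = 49.0/4.6 = 10.6522
K_B = (4C+2)/(4C−3) = 44.609/39.609 = 1.1262
τ₀ = 8FD/(πd³) = 8·199·49.0/(π·4.6³) = 78008/305.79 = 255.1 MPa
τ_max = K·τ₀ = 1.1262 × 255.1 = 287.31 MPa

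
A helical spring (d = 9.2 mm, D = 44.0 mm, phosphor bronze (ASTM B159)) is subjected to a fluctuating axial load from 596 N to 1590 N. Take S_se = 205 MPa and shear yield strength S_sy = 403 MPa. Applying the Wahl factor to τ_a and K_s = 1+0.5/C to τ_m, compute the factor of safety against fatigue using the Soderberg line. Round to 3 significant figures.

1.12

C = D/d = 44.0/9.2 = 4.7826; K_W = (4C−1)/(4C−4)+0.615/C = 1.3269; K_s = 1+0.5/C = 1.1045
F_a = (F_max−F_min)/2 = 497 N; F_m = (F_max+F_min)/2 = 1093 N
τ_a = K_W·8F_aD/(πd³) = 1.3269 × 71.513 = 94.888 MPa
τ_m = K_s·8F_mD/(πd³) = 1.1045 × 157.27 = 173.71 MPa
Soderberg: 1/n_f = τ_a/S_se + τ_m/S_sy = 94.888/205 + 173.71/403 = 0.46287 + 0.43105 = 0.89392
n_f = 1/0.89392 = 1.119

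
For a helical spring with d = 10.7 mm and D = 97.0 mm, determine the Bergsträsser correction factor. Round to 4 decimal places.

1.1503

C = D/d = 97.0/10.7 = 9.0654
K_B = (4C+2)/(4C−3) = 38.262/33.262 = 1.1503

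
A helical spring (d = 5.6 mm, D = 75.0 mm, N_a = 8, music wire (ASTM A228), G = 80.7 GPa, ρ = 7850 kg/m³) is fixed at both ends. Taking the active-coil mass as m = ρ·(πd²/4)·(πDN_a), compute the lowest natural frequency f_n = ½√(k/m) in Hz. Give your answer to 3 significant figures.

k = Gd⁴/(8D³N_a) = (80.7×10³)(5.6⁴)/(8·75.0³·8) = 2.9394 N/mm = 2939.4 N/m
Wire length L = πDN_a = π·75.0·8 = 1885 mm
m = ρ·(πd²/4)·L = 7850 × 24.63×10⁻⁶ m² × 1.885 m = 0.36445 kg
f_n = ½√(k/m) = 0.5·√(2939.4/0.36445) = 0.5·√(8065.4) = 44.904 Hz

44.9 Hz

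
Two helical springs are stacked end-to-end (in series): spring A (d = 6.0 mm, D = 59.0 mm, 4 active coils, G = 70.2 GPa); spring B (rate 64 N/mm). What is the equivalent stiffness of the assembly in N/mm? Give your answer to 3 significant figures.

k_A = Gd⁴/(8D³N_a) = (70.2×10³)(6.0⁴)/(8·59.0³·4) = 13.843 N/mm
Series: 1/k_eq = 1/13.843 + 1/64 = 0.087863; k_eq = 11.381 N/mm

11.4 N/mm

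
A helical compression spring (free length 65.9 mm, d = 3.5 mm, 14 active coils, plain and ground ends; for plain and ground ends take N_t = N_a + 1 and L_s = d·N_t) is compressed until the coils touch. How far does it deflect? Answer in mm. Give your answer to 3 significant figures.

13.4 mm

N_t = 15; L_s = 3.5·15 = 52.5 mm
δ_solid = L₀ − L_s = 65.9 − 52.5 = 13.4 mm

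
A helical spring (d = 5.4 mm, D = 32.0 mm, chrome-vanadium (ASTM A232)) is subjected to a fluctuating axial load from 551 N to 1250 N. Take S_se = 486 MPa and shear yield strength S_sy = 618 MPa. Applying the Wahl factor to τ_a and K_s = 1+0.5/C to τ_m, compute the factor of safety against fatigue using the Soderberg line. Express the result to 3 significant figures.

0.778

C = D/d = 32.0/5.4 = 5.9259; K_W = (4C−1)/(4C−4)+0.615/C = 1.2560; K_s = 1+0.5/C = 1.0844
F_a = (F_max−F_min)/2 = 349.5 N; F_m = (F_max+F_min)/2 = 900.5 N
τ_a = K_W·8F_aD/(πd³) = 1.2560 × 180.87 = 227.17 MPa
τ_m = K_s·8F_mD/(πd³) = 1.0844 × 466.01 = 505.33 MPa
Soderberg: 1/n_f = τ_a/S_se + τ_m/S_sy = 227.17/486 + 505.33/618 = 0.46744 + 0.81768 = 1.2851
n_f = 1/1.2851 = 0.7781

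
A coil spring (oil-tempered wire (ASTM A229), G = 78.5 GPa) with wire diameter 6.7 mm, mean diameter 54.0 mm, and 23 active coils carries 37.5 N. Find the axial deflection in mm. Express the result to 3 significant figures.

6.87 mm

k = Gd⁴/(8D³N_a) = (78.5×10³)(6.7⁴)/(8·54.0³·23) = 5.4597 N/mm
δ = F/k = 37.5 / 5.4597 = 6.8685 mm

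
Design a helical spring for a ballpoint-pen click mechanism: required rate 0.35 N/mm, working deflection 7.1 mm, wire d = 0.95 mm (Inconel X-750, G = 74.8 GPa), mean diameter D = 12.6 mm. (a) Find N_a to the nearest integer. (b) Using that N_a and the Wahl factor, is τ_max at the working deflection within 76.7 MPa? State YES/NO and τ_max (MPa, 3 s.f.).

N_a = Gd⁴/(8D³k) = (74.8×10³)(0.95⁴)/(8·12.6³·0.35) = 10.88 → N_a = 11
Actual rate k = Gd⁴/(8D³·11) = 0.3461 N/mm
Working load F = kδ = 0.3461·7.1 = 2.4573 N
C = 12.6/0.95 = 13.2632; K_W = (4C−1)/(4C−4)+0.615/C = 1.1075
τ_max = K_W·8FD/(πd³) = 1.1075·91.96 = 101.85 MPa
τ_max > 76.7 MPa → exceeds allowable

(a) 11 coils; (b) NO, τ_max = 102 MPa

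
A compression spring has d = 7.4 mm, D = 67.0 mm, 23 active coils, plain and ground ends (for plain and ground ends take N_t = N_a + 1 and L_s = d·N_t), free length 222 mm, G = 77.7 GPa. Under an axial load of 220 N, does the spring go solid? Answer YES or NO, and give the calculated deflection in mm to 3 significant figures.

YES, δ = 52.3 mm

k = Gd⁴/(8D³N_a) = (77.7×10³)(7.4⁴)/(8·67.0³·23) = 4.2102 N/mm
N_t = 24; L_s = 7.4·24 = 177.6 mm; δ_solid = L₀ − L_s = 222 − 177.6 = 44.4 mm
δ = F/k = 220/4.2102 = 52.254 mm
δ ≥ δ_solid → spring goes solid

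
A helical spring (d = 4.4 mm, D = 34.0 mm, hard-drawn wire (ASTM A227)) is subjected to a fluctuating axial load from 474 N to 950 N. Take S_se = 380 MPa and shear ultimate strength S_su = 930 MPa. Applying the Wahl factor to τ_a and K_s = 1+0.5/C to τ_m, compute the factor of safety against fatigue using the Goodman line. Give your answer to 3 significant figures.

C = D/d = 34.0/4.4 = 7.7273; K_W = (4C−1)/(4C−4)+0.615/C = 1.1911; K_s = 1+0.5/C = 1.0647
F_a = (F_max−F_min)/2 = 238 N; F_m = (F_max+F_min)/2 = 712 N
τ_a = K_W·8F_aD/(πd³) = 1.1911 × 241.9 = 288.12 MPa
τ_m = K_s·8F_mD/(πd³) = 1.0647 × 723.67 = 770.5 MPa
Goodman: 1/n_f = τ_a/S_se + τ_m/S_su = 288.12/380 + 770.5/930 = 0.75822 + 0.82849 = 1.5867
n_f = 1/1.5867 = 0.6302

0.630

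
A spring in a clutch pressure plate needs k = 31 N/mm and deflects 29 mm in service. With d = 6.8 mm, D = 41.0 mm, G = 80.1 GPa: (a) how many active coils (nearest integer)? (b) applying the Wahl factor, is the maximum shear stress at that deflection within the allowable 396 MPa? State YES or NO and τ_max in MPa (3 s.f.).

N_a = Gd⁴/(8D³k) = (80.1×10³)(6.8⁴)/(8·41.0³·31) = 10.02 → N_a = 10
Actual rate k = Gd⁴/(8D³·10) = 31.062 N/mm
Working load F = kδ = 31.062·29 = 900.79 N
C = 41.0/6.8 = 6.0294; K_W = (4C−1)/(4C−4)+0.615/C = 1.2511
τ_max = K_W·8FD/(πd³) = 1.2511·299.1 = 374.22 MPa
τ_max ≤ 396 MPa → acceptable

(a) 10 coils; (b) YES, τ_max = 374 MPa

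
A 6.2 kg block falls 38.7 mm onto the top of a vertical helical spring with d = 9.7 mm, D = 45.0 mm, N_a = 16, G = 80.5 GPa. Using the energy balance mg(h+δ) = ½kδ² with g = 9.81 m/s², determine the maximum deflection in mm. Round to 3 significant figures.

9.83 mm

k = Gd⁴/(8D³N_a) = (80.5×10³)(9.7⁴)/(8·45.0³·16) = 61.099 N/mm
W = mg = 6.2 × 9.81 = 60.822 N
½kδ² − Wδ − Wh = 0 → δ = (W + √(W² + 2kWh))/k
δ = (60.822 + √(3699.3 + 287632))/61.099 = (60.822 + 539.75)/61.099 = 9.8295 mm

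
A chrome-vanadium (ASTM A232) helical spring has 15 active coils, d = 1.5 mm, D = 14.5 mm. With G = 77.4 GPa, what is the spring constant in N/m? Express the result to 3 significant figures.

k = Gd⁴/(8D³N_a) = (77.4×10³ × 1.5⁴) / (8 × 14.5³ × 15)
  = 391838 / 365835 = 1.0711 N/mm = 1071.1 N/m

1070 N/m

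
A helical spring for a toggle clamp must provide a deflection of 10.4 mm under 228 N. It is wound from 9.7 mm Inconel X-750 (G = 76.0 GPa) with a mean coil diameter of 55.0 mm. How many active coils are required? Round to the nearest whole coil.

23

Required rate k = F/δ = 228/10.4 = 21.923 N/mm
N_a = Gd⁴/(8D³k) = (76.0×10³ × 9.7⁴)/(8 × 55.0³ × 21.923)
    = 6.72823e+08 / 2.91796e+07 = 23.06 → 23 coils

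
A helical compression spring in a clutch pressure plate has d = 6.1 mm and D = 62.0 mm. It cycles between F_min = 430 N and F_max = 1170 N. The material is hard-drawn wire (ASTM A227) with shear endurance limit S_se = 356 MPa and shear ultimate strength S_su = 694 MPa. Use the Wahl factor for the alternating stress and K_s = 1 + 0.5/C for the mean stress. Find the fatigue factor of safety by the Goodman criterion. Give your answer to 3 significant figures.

0.600

C = D/d = 62.0/6.1 = 10.1639; K_W = (4C−1)/(4C−4)+0.615/C = 1.1424; K_s = 1+0.5/C = 1.0492
F_a = (F_max−F_min)/2 = 370 N; F_m = (F_max+F_min)/2 = 800 N
τ_a = K_W·8F_aD/(πd³) = 1.1424 × 257.36 = 294 MPa
τ_m = K_s·8F_mD/(πd³) = 1.0492 × 556.46 = 583.83 MPa
Goodman: 1/n_f = τ_a/S_se + τ_m/S_su = 294/356 + 583.83/694 = 0.82584 + 0.84126 = 1.6671
n_f = 1/1.6671 = 0.5998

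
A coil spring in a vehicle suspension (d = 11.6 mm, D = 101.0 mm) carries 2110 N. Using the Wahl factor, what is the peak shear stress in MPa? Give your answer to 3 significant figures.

406 MPa

Spring index C = D/d = 101.0/11.6 = 8.7069
K_W = (4C−1)/(4C−4) + 0.615/C = 33.828/30.828 + 0.0706 = 1.1679
τ₀ = 8FD/(πd³) = 8·2110·101.0/(π·11.6³) = 1.70488e+06/4903.7 = 347.67 MPa
τ_max = K·τ₀ = 1.1679 × 347.67 = 406.06 MPa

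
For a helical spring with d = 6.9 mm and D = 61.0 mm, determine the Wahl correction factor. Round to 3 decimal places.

1.165

C = D/d = 61.0/6.9 = 8.8406
K_W = (4C−1)/(4C−4) + 0.615/C = 34.362/31.362 + 0.0696 = 1.1652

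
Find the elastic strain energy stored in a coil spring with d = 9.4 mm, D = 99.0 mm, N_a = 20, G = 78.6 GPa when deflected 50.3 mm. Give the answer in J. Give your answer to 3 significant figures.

k = Gd⁴/(8D³N_a) = (78.6×10³)(9.4⁴)/(8·99.0³·20) = 3.9528 N/mm
U = ½kδ² = 0.5 × 3.9528 × 50.3² = 5000.5 N·mm = 5.0005 J

5.00 J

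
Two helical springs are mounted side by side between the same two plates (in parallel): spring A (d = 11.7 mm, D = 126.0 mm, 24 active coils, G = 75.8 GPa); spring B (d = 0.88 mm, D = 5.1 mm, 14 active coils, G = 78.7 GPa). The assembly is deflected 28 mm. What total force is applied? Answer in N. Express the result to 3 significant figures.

k_A = Gd⁴/(8D³N_a) = (75.8×10³)(11.7⁴)/(8·126.0³·24) = 3.6983 N/mm
k_B = Gd⁴/(8D³N_a) = (78.7×10³)(0.88⁴)/(8·5.1³·14) = 3.1767 N/mm
Parallel: k_eq = 3.6983 + 3.1767 = 6.875 N/mm
F = k_eq·δ = 6.875·28 = 192.5 N

192 N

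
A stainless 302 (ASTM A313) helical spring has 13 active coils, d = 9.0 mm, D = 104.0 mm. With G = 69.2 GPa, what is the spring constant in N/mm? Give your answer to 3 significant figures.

3.88 N/mm

k = Gd⁴/(8D³N_a) = (69.2×10³ × 9.0⁴) / (8 × 104.0³ × 13)
  = 4.54021e+08 / 1.16986e+08 = 3.881 N/mm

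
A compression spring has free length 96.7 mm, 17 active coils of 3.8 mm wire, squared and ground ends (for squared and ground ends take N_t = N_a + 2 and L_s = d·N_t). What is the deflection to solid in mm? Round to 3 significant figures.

24.5 mm

N_t = 19; L_s = 3.8·19 = 72.2 mm
δ_solid = L₀ − L_s = 96.7 − 72.2 = 24.5 mm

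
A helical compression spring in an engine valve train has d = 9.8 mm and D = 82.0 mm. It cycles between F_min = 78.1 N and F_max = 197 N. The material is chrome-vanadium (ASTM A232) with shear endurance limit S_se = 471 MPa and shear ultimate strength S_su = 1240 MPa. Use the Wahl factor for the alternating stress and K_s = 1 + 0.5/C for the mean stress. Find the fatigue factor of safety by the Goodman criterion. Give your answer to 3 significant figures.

C = D/d = 82.0/9.8 = 8.3673; K_W = (4C−1)/(4C−4)+0.615/C = 1.1753; K_s = 1+0.5/C = 1.0598
F_a = (F_max−F_min)/2 = 59.45 N; F_m = (F_max+F_min)/2 = 137.55 N
τ_a = K_W·8F_aD/(πd³) = 1.1753 × 13.189 = 15.502 MPa
τ_m = K_s·8F_mD/(πd³) = 1.0598 × 30.517 = 32.34 MPa
Goodman: 1/n_f = τ_a/S_se + τ_m/S_su = 15.502/471 + 32.34/1240 = 0.03291 + 0.02608 = 0.058993
n_f = 1/0.058993 = 16.95

17.0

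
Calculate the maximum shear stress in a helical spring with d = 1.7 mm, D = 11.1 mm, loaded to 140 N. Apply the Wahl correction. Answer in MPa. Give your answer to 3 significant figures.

Spring index C = D/d = 11.1/1.7 = 6.5294
K_W = (4C−1)/(4C−4) + 0.615/C = 25.118/22.118 + 0.0942 = 1.2298
τ₀ = 8FD/(πd³) = 8·140·11.1/(π·1.7³) = 12432/15.435 = 805.46 MPa
τ_max = K·τ₀ = 1.2298 × 805.46 = 990.58 MPa

991 MPa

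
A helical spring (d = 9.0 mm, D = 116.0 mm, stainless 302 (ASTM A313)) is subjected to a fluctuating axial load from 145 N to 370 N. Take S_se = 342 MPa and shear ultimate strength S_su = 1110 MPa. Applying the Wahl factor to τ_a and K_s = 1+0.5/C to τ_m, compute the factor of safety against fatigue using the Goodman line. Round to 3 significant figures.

4.07

C = D/d = 116.0/9.0 = 12.8889; K_W = (4C−1)/(4C−4)+0.615/C = 1.1108; K_s = 1+0.5/C = 1.0388
F_a = (F_max−F_min)/2 = 112.5 N; F_m = (F_max+F_min)/2 = 257.5 N
τ_a = K_W·8F_aD/(πd³) = 1.1108 × 45.585 = 50.636 MPa
τ_m = K_s·8F_mD/(πd³) = 1.0388 × 104.34 = 108.39 MPa
Goodman: 1/n_f = τ_a/S_se + τ_m/S_su = 50.636/342 + 108.39/1110 = 0.14806 + 0.09765 = 0.2457
n_f = 1/0.2457 = 4.07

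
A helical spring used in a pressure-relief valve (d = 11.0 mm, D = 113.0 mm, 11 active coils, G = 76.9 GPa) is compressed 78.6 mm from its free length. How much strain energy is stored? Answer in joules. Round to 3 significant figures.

k = Gd⁴/(8D³N_a) = (76.9×10³)(11.0⁴)/(8·113.0³·11) = 8.867 N/mm
U = ½kδ² = 0.5 × 8.867 × 78.6² = 27390 N·mm = 27.39 J

27.4 J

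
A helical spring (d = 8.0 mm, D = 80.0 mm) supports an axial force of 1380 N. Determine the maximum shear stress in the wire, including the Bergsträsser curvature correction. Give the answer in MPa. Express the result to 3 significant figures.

623 MPa

Spring index C = D/d = 80.0/8.0 = 10.0000
K_B = (4C+2)/(4C−3) = 42.000/37.000 = 1.1351
τ₀ = 8FD/(πd³) = 8·1380·80.0/(π·8.0³) = 883200/1608.5 = 549.08 MPa
τ_max = K·τ₀ = 1.1351 × 549.08 = 623.29 MPa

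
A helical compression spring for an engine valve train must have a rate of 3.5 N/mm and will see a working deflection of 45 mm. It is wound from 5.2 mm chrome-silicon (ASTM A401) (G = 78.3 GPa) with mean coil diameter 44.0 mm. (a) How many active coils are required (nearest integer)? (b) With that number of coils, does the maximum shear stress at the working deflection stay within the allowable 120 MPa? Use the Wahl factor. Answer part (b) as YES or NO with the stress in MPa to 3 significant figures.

(a) 24 coils; (b) NO, τ_max = 147 MPa

N_a = Gd⁴/(8D³k) = (78.3×10³)(5.2⁴)/(8·44.0³·3.5) = 24 → N_a = 24
Actual rate k = Gd⁴/(8D³·24) = 3.5004 N/mm
Working load F = kδ = 3.5004·45 = 157.52 N
C = 44.0/5.2 = 8.4615; K_W = (4C−1)/(4C−4)+0.615/C = 1.1732
τ_max = K_W·8FD/(πd³) = 1.1732·125.52 = 147.26 MPa
τ_max > 120 MPa → exceeds allowable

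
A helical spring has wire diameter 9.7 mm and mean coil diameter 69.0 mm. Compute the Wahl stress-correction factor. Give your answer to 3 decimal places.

1.209

C = D/d = 69.0/9.7 = 7.1134
K_W = (4C−1)/(4C−4) + 0.615/C = 27.454/24.454 + 0.0865 = 1.2091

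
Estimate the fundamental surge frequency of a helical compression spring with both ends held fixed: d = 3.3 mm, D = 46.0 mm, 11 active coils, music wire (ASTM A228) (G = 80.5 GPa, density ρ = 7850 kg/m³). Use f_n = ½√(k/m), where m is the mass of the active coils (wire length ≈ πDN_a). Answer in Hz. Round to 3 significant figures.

51.1 Hz

k = Gd⁴/(8D³N_a) = (80.5×10³)(3.3⁴)/(8·46.0³·11) = 1.1145 N/mm = 1114.5 N/m
Wire length L = πDN_a = π·46.0·11 = 1589.6 mm
m = ρ·(πd²/4)·L = 7850 × 8.553×10⁻⁶ m² × 1.5896 m = 0.10673 kg
f_n = ½√(k/m) = 0.5·√(1114.5/0.10673) = 0.5·√(10443) = 51.094 Hz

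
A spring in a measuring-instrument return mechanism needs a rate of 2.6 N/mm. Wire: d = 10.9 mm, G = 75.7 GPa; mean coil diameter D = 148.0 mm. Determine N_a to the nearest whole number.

16

N_a = Gd⁴/(8D³k) = (75.7×10³ × 10.9⁴)/(8 × 148.0³ × 2.6)
    = 1.06857e+09 / 6.74293e+07 = 15.85 → 16 coils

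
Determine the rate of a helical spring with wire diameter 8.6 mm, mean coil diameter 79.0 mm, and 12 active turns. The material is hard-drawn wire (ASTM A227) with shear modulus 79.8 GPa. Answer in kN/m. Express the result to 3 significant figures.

k = Gd⁴/(8D³N_a) = (79.8×10³ × 8.6⁴) / (8 × 79.0³ × 12)
  = 4.36513e+08 / 4.73317e+07 = 9.2224 N/mm

9.22 kN/m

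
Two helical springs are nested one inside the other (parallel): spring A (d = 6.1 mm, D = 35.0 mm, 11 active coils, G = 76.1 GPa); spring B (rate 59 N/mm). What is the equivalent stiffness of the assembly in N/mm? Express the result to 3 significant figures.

86.9 N/mm

k_A = Gd⁴/(8D³N_a) = (76.1×10³)(6.1⁴)/(8·35.0³·11) = 27.927 N/mm
Parallel: k_eq = 27.927 + 59 = 86.927 N/mm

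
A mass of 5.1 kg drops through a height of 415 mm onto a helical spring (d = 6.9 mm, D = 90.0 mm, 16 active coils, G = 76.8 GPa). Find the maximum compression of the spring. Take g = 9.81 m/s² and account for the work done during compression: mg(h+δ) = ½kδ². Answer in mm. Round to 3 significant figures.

178 mm

k = Gd⁴/(8D³N_a) = (76.8×10³)(6.9⁴)/(8·90.0³·16) = 1.8656 N/mm
W = mg = 5.1 × 9.81 = 50.031 N
½kδ² − Wδ − Wh = 0 → δ = (W + √(W² + 2kWh))/k
δ = (50.031 + √(2503.1 + 77470.7))/1.8656 = (50.031 + 282.8)/1.8656 = 178.4 mm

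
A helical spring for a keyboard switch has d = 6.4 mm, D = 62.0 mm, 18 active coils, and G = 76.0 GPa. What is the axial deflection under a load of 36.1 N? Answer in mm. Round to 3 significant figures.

9.72 mm

k = Gd⁴/(8D³N_a) = (76.0×10³)(6.4⁴)/(8·62.0³·18) = 3.7153 N/mm
δ = F/k = 36.1 / 3.7153 = 9.7165 mm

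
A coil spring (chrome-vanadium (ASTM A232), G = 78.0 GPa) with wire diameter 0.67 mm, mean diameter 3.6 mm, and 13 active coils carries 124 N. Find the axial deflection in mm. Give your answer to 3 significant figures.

k = Gd⁴/(8D³N_a) = (78.0×10³)(0.67⁴)/(8·3.6³·13) = 3.2393 N/mm
δ = F/k = 124 / 3.2393 = 38.28 mm

38.3 mm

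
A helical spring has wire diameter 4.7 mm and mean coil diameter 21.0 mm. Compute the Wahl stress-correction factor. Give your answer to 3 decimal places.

1.354

C = D/d = 21.0/4.7 = 4.4681
K_W = (4C−1)/(4C−4) + 0.615/C = 16.872/13.872 + 0.1376 = 1.3539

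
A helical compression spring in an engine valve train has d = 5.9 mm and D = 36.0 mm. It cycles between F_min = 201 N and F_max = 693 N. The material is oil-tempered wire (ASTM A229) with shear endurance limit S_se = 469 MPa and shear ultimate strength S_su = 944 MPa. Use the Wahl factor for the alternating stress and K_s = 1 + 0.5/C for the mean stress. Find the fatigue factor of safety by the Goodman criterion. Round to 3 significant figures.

C = D/d = 36.0/5.9 = 6.1017; K_W = (4C−1)/(4C−4)+0.615/C = 1.2478; K_s = 1+0.5/C = 1.0819
F_a = (F_max−F_min)/2 = 246 N; F_m = (F_max+F_min)/2 = 447 N
τ_a = K_W·8F_aD/(πd³) = 1.2478 × 109.8 = 137.01 MPa
τ_m = K_s·8F_mD/(πd³) = 1.0819 × 199.52 = 215.87 MPa
Goodman: 1/n_f = τ_a/S_se + τ_m/S_su = 137.01/469 + 215.87/944 = 0.29214 + 0.22868 = 0.52082
n_f = 1/0.52082 = 1.92

1.92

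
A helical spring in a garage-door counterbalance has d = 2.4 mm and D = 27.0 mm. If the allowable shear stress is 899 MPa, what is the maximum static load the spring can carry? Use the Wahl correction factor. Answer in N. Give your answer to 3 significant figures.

C = D/d = 27.0/2.4 = 11.2500
K_W = (4C−1)/(4C−4) + 0.615/C = 44.000/41.000 + 0.0547 = 1.1278
τ_max = K·8FD/(πd³) → F_max = τ_allow·πd³/(8DK)
F_max = 899·π·2.4³/(8·27.0·1.1278) = 39043/243.61 = 160.27 N

160 N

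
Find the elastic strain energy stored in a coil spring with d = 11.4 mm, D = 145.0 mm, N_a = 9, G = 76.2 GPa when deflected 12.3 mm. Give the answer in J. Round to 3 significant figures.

0.444 J

k = Gd⁴/(8D³N_a) = (76.2×10³)(11.4⁴)/(8·145.0³·9) = 5.8632 N/mm
U = ½kδ² = 0.5 × 5.8632 × 12.3² = 443.52 N·mm = 0.44352 J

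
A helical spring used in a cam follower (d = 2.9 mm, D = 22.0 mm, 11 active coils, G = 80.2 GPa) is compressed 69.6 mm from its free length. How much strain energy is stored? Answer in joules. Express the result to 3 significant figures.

14.7 J

k = Gd⁴/(8D³N_a) = (80.2×10³)(2.9⁴)/(8·22.0³·11) = 6.0536 N/mm
U = ½kδ² = 0.5 × 6.0536 × 69.6² = 14662 N·mm = 14.662 J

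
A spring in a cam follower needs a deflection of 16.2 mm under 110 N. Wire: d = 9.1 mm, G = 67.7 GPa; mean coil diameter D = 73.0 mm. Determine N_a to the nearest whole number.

22

Required rate k = F/δ = 110/16.2 = 6.7901 N/mm
N_a = Gd⁴/(8D³k) = (67.7×10³ × 9.1⁴)/(8 × 73.0³ × 6.7901)
    = 4.64252e+08 / 2.11318e+07 = 21.97 → 22 coils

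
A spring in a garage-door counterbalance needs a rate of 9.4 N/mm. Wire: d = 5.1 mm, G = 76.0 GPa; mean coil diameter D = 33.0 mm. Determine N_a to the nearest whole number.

19

N_a = Gd⁴/(8D³k) = (76.0×10³ × 5.1⁴)/(8 × 33.0³ × 9.4)
    = 5.14155e+07 / 2.70246e+06 = 19.03 → 19 coils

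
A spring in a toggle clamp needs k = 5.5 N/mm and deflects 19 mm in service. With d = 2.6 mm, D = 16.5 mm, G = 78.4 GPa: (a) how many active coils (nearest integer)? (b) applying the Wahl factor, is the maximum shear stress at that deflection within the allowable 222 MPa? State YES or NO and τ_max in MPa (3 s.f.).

N_a = Gd⁴/(8D³k) = (78.4×10³)(2.6⁴)/(8·16.5³·5.5) = 18.13 → N_a = 18
Actual rate k = Gd⁴/(8D³·18) = 5.5385 N/mm
Working load F = kδ = 5.5385·19 = 105.23 N
C = 16.5/2.6 = 6.3462; K_W = (4C−1)/(4C−4)+0.615/C = 1.2372
τ_max = K_W·8FD/(πd³) = 1.2372·251.57 = 311.24 MPa
τ_max > 222 MPa → exceeds allowable

(a) 18 coils; (b) NO, τ_max = 311 MPa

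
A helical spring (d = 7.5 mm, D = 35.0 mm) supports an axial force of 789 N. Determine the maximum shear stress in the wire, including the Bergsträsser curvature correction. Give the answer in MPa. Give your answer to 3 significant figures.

Spring index C = D/d = 35.0/7.5 = 4.6667
K_B = (4C+2)/(4C−3) = 20.667/15.667 = 1.3191
τ₀ = 8FD/(πd³) = 8·789·35.0/(π·7.5³) = 220920/1325.4 = 166.69 MPa
τ_max = K·τ₀ = 1.3191 × 166.69 = 219.88 MPa

220 MPa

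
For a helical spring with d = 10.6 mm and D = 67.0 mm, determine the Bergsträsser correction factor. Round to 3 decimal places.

C = D/d = 67.0/10.6 = 6.3208
K_B = (4C+2)/(4C−3) = 27.283/22.283 = 1.2244

1.224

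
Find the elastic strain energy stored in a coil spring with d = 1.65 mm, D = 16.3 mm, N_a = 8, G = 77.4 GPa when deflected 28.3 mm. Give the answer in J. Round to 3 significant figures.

k = Gd⁴/(8D³N_a) = (77.4×10³)(1.65⁴)/(8·16.3³·8) = 2.0698 N/mm
U = ½kδ² = 0.5 × 2.0698 × 28.3² = 828.85 N·mm = 0.82885 J

0.829 J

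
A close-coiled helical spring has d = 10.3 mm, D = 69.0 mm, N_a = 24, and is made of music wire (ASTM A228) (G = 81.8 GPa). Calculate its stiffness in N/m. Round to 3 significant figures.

k = Gd⁴/(8D³N_a) = (81.8×10³ × 10.3⁴) / (8 × 69.0³ × 24)
  = 9.20666e+08 / 6.30737e+07 = 14.597 N/mm = 14597 N/m

14600 N/m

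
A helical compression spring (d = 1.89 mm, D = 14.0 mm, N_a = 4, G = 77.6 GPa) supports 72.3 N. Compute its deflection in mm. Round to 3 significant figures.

6.41 mm

k = Gd⁴/(8D³N_a) = (77.6×10³)(1.89⁴)/(8·14.0³·4) = 11.277 N/mm
δ = F/k = 72.3 / 11.277 = 6.4116 mm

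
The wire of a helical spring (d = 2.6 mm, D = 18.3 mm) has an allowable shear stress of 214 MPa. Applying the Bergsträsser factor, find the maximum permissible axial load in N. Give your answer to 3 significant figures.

C = D/d = 18.3/2.6 = 7.0385
K_B = (4C+2)/(4C−3) = 30.154/25.154 = 1.1988
τ_max = K·8FD/(πd³) → F_max = τ_allow·πd³/(8DK)
F_max = 214·π·2.6³/(8·18.3·1.1988) = 11816/175.5 = 67.329 N

67.3 N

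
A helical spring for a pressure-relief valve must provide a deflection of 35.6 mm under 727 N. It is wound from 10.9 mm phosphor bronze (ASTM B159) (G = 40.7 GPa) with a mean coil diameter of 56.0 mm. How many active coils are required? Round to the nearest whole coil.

Required rate k = F/δ = 727/35.6 = 20.421 N/mm
N_a = Gd⁴/(8D³k) = (40.7×10³ × 10.9⁴)/(8 × 56.0³ × 20.421)
    = 5.74514e+08 / 2.86905e+07 = 20.02 → 20 coils

20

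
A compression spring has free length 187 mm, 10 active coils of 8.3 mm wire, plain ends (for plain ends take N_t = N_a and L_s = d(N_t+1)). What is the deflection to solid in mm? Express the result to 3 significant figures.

95.7 mm

N_t = 10; L_s = 8.3·11 = 91.3 mm
δ_solid = L₀ − L_s = 187 − 91.3 = 95.7 mm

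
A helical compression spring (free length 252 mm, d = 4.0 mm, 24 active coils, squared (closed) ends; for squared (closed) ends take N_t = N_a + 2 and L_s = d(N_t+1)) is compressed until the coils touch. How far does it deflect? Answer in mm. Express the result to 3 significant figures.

N_t = 26; L_s = 4.0·27 = 108 mm
δ_solid = L₀ − L_s = 252 − 108 = 144 mm

144 mm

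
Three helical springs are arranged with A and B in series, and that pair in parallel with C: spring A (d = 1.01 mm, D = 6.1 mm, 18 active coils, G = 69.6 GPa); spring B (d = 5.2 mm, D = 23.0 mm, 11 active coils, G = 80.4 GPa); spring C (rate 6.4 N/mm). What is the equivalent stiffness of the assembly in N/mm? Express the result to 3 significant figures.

k_A = Gd⁴/(8D³N_a) = (69.6×10³)(1.01⁴)/(8·6.1³·18) = 2.2159 N/mm
k_B = Gd⁴/(8D³N_a) = (80.4×10³)(5.2⁴)/(8·23.0³·11) = 54.904 N/mm
Springs A,B series: k_AB = 1/(1/2.2159+1/54.904) = 2.1299 N/mm; parallel with C: k_eq = 2.1299+6.4 = 8.5299 N/mm

8.53 N/mm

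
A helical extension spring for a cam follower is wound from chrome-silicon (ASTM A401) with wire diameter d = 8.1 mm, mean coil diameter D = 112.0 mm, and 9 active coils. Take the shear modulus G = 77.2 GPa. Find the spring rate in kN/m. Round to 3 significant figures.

k = Gd⁴/(8D³N_a) = (77.2×10³ × 8.1⁴) / (8 × 112.0³ × 9)
  = 3.32321e+08 / 1.01155e+08 = 3.2853 N/mm

3.29 kN/m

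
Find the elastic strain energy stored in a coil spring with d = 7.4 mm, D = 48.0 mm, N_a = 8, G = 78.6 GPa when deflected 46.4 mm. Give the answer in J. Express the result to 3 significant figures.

k = Gd⁴/(8D³N_a) = (78.6×10³)(7.4⁴)/(8·48.0³·8) = 33.3 N/mm
U = ½kδ² = 0.5 × 33.3 × 46.4² = 35847 N·mm = 35.847 J

35.8 J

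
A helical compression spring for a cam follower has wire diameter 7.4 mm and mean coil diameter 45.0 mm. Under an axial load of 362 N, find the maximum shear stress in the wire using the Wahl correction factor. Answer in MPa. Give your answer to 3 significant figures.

Spring index C = D/d = 45.0/7.4 = 6.0811
K_W = (4C−1)/(4C−4) + 0.615/C = 23.324/20.324 + 0.1011 = 1.2487
τ₀ = 8FD/(πd³) = 8·362·45.0/(π·7.4³) = 130320/1273 = 102.37 MPa
τ_max = K·τ₀ = 1.2487 × 102.37 = 127.83 MPa

128 MPa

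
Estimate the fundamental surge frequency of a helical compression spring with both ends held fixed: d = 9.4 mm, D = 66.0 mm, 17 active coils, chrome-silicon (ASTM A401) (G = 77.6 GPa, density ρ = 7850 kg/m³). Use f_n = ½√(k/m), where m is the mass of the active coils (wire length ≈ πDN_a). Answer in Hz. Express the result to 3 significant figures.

44.9 Hz

k = Gd⁴/(8D³N_a) = (77.6×10³)(9.4⁴)/(8·66.0³·17) = 15.495 N/mm = 15495 N/m
Wire length L = πDN_a = π·66.0·17 = 3524.9 mm
m = ρ·(πd²/4)·L = 7850 × 69.398×10⁻⁶ m² × 3.5249 m = 1.9203 kg
f_n = ½√(k/m) = 0.5·√(15495/1.9203) = 0.5·√(8069.5) = 44.915 Hz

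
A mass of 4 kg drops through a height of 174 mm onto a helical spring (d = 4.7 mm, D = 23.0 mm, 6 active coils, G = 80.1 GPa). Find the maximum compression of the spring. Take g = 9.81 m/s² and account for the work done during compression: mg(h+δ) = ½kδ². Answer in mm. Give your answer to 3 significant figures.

14.9 mm

k = Gd⁴/(8D³N_a) = (80.1×10³)(4.7⁴)/(8·23.0³·6) = 66.927 N/mm
W = mg = 4 × 9.81 = 39.24 N
½kδ² − Wδ − Wh = 0 → δ = (W + √(W² + 2kWh))/k
δ = (39.24 + √(1539.8 + 913918))/66.927 = (39.24 + 956.8)/66.927 = 14.882 mm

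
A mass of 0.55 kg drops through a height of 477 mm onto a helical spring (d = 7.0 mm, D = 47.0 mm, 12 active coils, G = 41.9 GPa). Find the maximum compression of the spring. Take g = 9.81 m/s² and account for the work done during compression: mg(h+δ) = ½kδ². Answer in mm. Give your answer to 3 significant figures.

k = Gd⁴/(8D³N_a) = (41.9×10³)(7.0⁴)/(8·47.0³·12) = 10.093 N/mm
W = mg = 0.55 × 9.81 = 5.3955 N
½kδ² − Wδ − Wh = 0 → δ = (W + √(W² + 2kWh))/k
δ = (5.3955 + √(29.111 + 51954.3))/10.093 = (5.3955 + 228)/10.093 = 23.123 mm

23.1 mm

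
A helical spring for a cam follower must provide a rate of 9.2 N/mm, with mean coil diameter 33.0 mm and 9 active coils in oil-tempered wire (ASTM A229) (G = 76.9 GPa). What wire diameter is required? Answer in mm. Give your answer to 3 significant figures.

d = (8D³N_a·k / G)^(1/4) = (8·33.0³·9·9.2 / (76.9×10³))^0.25
  = (309.55)^0.25 = 4.1945 mm

4.19 mm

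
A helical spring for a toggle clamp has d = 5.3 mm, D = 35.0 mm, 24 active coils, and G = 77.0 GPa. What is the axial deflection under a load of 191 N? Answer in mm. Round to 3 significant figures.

k = Gd⁴/(8D³N_a) = (77.0×10³)(5.3⁴)/(8·35.0³·24) = 7.3806 N/mm
δ = F/k = 191 / 7.3806 = 25.879 mm

25.9 mm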